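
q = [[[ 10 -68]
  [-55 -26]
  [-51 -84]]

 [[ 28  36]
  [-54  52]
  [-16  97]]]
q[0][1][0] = -55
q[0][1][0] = -55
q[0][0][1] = -68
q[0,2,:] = [-51, -84]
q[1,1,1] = 52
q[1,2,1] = 97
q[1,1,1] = 52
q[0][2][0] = -51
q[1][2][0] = -16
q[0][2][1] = -84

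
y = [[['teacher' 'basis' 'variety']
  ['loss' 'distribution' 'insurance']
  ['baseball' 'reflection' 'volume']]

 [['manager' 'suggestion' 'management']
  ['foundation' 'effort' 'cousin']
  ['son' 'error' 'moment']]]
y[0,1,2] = 'insurance'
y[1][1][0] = 'foundation'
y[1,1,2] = 'cousin'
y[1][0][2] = 'management'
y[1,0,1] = 'suggestion'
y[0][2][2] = 'volume'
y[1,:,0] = ['manager', 'foundation', 'son']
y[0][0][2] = 'variety'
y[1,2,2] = 'moment'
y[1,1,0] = 'foundation'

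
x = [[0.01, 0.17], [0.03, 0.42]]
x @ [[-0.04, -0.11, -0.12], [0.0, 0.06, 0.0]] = [[-0.0,0.01,-0.00], [-0.0,0.02,-0.00]]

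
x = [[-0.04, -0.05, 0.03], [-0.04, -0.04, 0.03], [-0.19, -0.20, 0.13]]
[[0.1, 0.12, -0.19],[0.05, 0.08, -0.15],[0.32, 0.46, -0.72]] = x@[[1.84,-0.29,-1.11], [-4.95,-3.2,3.95], [-2.46,-1.83,-1.10]]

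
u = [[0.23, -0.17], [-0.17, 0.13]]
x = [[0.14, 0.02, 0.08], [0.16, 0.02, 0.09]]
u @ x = [[0.01, 0.00, 0.00],  [-0.00, -0.00, -0.00]]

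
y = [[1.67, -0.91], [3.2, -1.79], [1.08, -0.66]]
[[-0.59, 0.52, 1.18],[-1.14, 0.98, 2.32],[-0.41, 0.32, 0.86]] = y@[[-0.15, 0.43, 0.01],[0.37, 0.22, -1.28]]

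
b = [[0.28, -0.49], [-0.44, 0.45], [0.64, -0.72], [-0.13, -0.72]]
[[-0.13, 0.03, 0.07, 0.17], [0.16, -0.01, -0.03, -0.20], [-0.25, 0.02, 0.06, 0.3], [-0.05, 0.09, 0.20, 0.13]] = b @ [[-0.26, -0.1, -0.18, 0.22], [0.11, -0.11, -0.24, -0.22]]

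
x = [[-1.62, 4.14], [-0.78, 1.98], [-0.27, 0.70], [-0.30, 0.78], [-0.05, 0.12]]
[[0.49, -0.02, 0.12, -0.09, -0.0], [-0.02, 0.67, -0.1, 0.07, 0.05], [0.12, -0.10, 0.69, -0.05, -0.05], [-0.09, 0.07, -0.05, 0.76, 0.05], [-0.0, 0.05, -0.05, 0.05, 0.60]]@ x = [[-0.78,2.0], [-0.49,1.23], [-0.29,0.74], [-0.13,0.33], [-0.07,0.18]]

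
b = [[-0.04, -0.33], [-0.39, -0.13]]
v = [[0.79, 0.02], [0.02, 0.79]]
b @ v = [[-0.04, -0.26],[-0.31, -0.11]]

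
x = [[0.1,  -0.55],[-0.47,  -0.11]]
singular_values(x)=[0.56, 0.48]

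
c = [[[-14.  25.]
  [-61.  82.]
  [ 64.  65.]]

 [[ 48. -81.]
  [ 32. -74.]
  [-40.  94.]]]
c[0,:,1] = [25.0, 82.0, 65.0]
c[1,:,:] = [[48.0, -81.0], [32.0, -74.0], [-40.0, 94.0]]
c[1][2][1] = 94.0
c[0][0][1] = 25.0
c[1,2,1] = 94.0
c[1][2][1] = 94.0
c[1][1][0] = 32.0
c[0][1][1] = 82.0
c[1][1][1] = -74.0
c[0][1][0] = -61.0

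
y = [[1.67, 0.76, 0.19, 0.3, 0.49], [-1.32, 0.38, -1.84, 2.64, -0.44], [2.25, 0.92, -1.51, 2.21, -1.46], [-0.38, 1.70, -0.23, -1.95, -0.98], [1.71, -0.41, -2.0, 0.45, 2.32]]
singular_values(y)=[4.94, 3.58, 3.1, 2.11, 0.83]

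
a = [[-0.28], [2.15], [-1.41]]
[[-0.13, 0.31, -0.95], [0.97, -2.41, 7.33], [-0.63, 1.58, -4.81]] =a @[[0.45,-1.12,3.41]]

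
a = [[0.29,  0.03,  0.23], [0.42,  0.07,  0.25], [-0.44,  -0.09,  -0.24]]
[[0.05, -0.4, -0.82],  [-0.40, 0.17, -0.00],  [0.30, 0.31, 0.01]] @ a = [[0.21, 0.05, 0.11],[-0.04, -0.0, -0.05],[0.21, 0.03, 0.14]]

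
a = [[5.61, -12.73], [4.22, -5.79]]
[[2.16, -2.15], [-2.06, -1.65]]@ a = [[3.04,-15.05], [-18.52,35.78]]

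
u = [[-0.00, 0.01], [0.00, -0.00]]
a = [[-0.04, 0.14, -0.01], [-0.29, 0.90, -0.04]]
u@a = [[-0.00, 0.01, -0.0], [0.00, 0.0, 0.00]]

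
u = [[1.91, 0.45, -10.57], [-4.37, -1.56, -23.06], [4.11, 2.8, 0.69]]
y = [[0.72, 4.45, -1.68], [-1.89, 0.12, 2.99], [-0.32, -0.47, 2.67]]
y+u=[[2.63, 4.9, -12.25], [-6.26, -1.44, -20.07], [3.79, 2.33, 3.36]]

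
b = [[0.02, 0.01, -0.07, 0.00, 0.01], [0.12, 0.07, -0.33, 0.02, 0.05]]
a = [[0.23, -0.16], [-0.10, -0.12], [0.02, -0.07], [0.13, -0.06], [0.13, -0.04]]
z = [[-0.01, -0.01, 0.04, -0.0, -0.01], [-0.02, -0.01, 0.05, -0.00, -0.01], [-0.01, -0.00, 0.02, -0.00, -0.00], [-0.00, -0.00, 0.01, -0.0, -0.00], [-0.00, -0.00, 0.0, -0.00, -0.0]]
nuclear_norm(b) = 0.38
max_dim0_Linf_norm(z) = 0.05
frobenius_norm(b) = 0.37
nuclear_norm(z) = 0.09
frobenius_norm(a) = 0.38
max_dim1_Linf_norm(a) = 0.23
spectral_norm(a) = 0.35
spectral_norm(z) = 0.07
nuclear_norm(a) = 0.51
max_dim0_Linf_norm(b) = 0.33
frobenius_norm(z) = 0.07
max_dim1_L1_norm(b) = 0.59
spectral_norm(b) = 0.37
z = a @ b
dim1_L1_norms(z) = [0.07, 0.09, 0.03, 0.01, 0.0]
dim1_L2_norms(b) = [0.07, 0.36]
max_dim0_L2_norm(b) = 0.34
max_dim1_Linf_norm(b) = 0.33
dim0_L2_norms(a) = [0.31, 0.22]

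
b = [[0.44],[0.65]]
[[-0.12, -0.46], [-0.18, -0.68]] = b @ [[-0.28, -1.04]]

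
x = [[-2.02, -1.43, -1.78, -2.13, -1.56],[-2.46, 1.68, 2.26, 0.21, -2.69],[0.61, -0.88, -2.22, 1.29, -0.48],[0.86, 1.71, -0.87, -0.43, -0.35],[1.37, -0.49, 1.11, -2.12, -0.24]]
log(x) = [[0.59, -0.54, -2.18, -1.76, -2.10], [-0.52, 1.53, 1.59, -1.53, -0.69], [0.56, -0.89, -0.33, 1.14, -1.03], [1.09, 0.44, -1.08, 1.52, 0.64], [1.17, 0.87, 2.09, -0.35, 1.92]]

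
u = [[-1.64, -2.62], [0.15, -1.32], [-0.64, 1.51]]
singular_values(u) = [3.46, 1.42]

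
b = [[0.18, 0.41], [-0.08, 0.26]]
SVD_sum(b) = [[0.11, 0.43],[0.06, 0.23]] + [[0.07, -0.02], [-0.14, 0.03]]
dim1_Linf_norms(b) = [0.41, 0.26]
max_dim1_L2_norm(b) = 0.45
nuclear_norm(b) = 0.66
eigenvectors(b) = [[0.91+0.00j, (0.91-0j)], [(0.09+0.39j), 0.09-0.39j]]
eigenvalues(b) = [(0.22+0.18j), (0.22-0.18j)]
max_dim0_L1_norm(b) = 0.67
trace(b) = 0.44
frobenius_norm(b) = 0.52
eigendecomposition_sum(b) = [[0.09+0.11j, (0.2-0.26j)], [-0.04+0.05j, (0.13+0.06j)]] + [[0.09-0.11j,(0.2+0.26j)], [(-0.04-0.05j),(0.13-0.06j)]]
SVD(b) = [[0.88, 0.47], [0.47, -0.88]] @ diag([0.4990587849840355, 0.1595002480570427]) @ [[0.24, 0.97], [0.97, -0.24]]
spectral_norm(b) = 0.50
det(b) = 0.08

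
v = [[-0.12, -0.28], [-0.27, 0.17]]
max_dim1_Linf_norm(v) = 0.28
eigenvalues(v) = [-0.29, 0.34]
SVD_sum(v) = [[0.09, -0.18], [-0.12, 0.24]] + [[-0.21,-0.10], [-0.15,-0.07]]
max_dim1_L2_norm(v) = 0.32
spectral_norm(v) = 0.34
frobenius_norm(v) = 0.44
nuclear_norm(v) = 0.62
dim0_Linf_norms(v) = [0.27, 0.28]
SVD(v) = [[-0.60, 0.80], [0.8, 0.60]] @ diag([0.3363809287021602, 0.28539073356623235]) @ [[-0.43, 0.90], [-0.90, -0.43]]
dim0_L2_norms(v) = [0.3, 0.33]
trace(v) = 0.05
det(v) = -0.10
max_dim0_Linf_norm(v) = 0.28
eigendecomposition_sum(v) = [[-0.21, -0.13],[-0.12, -0.08]] + [[0.09, -0.15], [-0.15, 0.25]]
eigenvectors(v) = [[-0.86,0.52], [-0.51,-0.85]]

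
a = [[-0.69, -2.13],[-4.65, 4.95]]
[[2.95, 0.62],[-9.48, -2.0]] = a @ [[0.42, 0.09], [-1.52, -0.32]]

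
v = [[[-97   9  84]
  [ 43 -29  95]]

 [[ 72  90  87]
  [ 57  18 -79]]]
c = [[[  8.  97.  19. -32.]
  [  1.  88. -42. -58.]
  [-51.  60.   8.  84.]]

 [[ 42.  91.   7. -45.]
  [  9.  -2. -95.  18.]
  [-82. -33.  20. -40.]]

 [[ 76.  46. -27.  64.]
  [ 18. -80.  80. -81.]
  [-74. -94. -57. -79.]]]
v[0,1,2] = 95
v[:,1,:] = [[43, -29, 95], [57, 18, -79]]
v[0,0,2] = 84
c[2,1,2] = 80.0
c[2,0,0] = 76.0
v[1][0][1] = 90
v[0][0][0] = -97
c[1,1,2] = -95.0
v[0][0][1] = 9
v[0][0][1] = 9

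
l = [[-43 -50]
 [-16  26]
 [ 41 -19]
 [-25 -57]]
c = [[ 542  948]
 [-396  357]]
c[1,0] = -396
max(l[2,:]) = 41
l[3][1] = -57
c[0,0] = 542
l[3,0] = -25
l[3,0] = -25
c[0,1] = 948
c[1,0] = -396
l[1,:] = [-16, 26]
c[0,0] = 542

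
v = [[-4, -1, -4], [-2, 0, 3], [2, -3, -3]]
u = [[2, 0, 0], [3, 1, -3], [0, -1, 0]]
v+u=[[-2, -1, -4], [1, 1, 0], [2, -4, -3]]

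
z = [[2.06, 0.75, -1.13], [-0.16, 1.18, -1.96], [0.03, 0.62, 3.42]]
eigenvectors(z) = [[-0.90+0.00j, -0.90-0.00j, (-0.89+0j)], [0.03-0.41j, (0.03+0.41j), -0.31+0.00j], [(-0.05+0.16j), (-0.05-0.16j), (0.32+0j)]]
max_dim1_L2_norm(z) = 3.48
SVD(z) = [[-0.36, 0.91, -0.22],[-0.48, 0.02, 0.88],[0.80, 0.42, 0.43]] @ diag([4.147585679559837, 2.144098540116102, 1.2746271929400201]) @ [[-0.15, -0.08, 0.98], [0.87, 0.45, 0.18], [-0.46, 0.89, 0.0]]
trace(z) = 6.66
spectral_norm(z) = 4.15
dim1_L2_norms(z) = [2.47, 2.29, 3.48]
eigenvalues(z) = [(1.96+0.54j), (1.96-0.54j), (2.73+0j)]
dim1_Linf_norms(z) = [2.06, 1.96, 3.42]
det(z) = 11.34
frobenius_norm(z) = 4.84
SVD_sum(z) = [[0.23, 0.12, -1.47], [0.31, 0.17, -1.97], [-0.51, -0.28, 3.26]] + [[1.7,0.88,0.34], [0.04,0.02,0.01], [0.79,0.41,0.16]] + [[0.13, -0.25, -0.00], [-0.51, 0.99, 0.00], [-0.25, 0.49, 0.0]]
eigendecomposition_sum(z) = [[0.80+0.28j, 2.27-2.93j, 4.45-2.07j], [(-0.16+0.36j), 1.26+1.15j, 0.78+2.12j], [0.10-0.12j, (-0.37-0.57j), -0.09-0.89j]] + [[0.80-0.28j, (2.27+2.93j), (4.45+2.07j)], [-0.16-0.36j, 1.26-1.15j, 0.78-2.12j], [(0.1+0.12j), -0.37+0.57j, -0.09+0.89j]] + [[(0.46+0j), -3.79-0.00j, -10.02-0.00j], [(0.16+0j), -1.33-0.00j, (-3.53-0j)], [-0.16-0.00j, 1.36+0.00j, (3.61+0j)]]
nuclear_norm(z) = 7.57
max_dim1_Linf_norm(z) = 3.42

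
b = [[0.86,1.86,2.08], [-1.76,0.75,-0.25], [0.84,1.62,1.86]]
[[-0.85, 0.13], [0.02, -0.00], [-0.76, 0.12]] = b @ [[0.39, -0.06], [0.58, -0.09], [-1.09, 0.17]]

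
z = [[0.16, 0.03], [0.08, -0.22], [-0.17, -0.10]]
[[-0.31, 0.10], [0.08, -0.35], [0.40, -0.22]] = z @ [[-1.75,0.3],[-0.98,1.72]]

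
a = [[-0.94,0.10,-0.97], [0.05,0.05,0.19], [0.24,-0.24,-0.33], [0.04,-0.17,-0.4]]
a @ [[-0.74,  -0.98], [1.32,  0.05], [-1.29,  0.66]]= [[2.08,  0.29], [-0.22,  0.08], [-0.07,  -0.46], [0.26,  -0.31]]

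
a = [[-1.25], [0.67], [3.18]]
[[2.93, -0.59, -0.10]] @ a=[[-4.38]]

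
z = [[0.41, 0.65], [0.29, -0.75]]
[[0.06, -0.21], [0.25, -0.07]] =z @ [[0.42, -0.41], [-0.17, -0.07]]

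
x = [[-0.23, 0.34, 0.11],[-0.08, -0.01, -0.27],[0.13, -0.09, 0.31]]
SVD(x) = [[0.53,  0.84,  -0.15], [0.47,  -0.44,  -0.77], [-0.71,  0.33,  -0.62]] @ diag([0.4504080103368405, 0.4217178772893655, 0.019663575436838835]) @ [[-0.56, 0.53, -0.64],[-0.27, 0.61, 0.74],[0.79, 0.59, -0.2]]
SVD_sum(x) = [[-0.13, 0.13, -0.15], [-0.12, 0.11, -0.14], [0.18, -0.17, 0.20]] + [[-0.10, 0.22, 0.26], [0.05, -0.11, -0.14], [-0.04, 0.09, 0.10]] + [[-0.0,-0.0,0.0], [-0.01,-0.01,0.00], [-0.01,-0.01,0.00]]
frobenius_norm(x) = 0.62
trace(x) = 0.07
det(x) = 0.00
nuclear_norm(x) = 0.89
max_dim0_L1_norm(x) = 0.69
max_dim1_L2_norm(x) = 0.42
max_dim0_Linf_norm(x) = 0.34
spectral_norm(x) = 0.45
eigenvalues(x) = [0.34, -0.23, -0.05]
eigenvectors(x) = [[0.18, 0.97, 0.84], [0.57, 0.08, 0.51], [-0.8, -0.22, -0.18]]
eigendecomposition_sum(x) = [[-0.02, 0.0, -0.08], [-0.06, 0.01, -0.25], [0.08, -0.01, 0.35]] + [[-0.20, 0.43, 0.26],[-0.02, 0.04, 0.02],[0.05, -0.1, -0.06]] + [[-0.01,-0.09,-0.07], [-0.00,-0.05,-0.04], [0.00,0.02,0.01]]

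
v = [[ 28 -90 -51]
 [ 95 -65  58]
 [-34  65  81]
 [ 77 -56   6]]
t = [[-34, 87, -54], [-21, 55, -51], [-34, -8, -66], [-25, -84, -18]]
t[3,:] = [-25, -84, -18]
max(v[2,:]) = 81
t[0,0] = -34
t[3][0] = -25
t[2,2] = -66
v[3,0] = 77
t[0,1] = 87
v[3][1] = -56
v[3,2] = 6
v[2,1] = 65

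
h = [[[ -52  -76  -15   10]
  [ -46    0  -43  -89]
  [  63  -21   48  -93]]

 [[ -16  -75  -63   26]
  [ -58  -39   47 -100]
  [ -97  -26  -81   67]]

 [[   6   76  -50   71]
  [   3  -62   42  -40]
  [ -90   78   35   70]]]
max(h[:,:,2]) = 48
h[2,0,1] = 76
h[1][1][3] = -100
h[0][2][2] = 48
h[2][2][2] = 35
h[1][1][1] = -39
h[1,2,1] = -26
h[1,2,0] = -97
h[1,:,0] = [-16, -58, -97]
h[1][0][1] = -75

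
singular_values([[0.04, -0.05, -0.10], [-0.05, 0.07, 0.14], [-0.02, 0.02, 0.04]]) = [0.21, 0.01, 0.0]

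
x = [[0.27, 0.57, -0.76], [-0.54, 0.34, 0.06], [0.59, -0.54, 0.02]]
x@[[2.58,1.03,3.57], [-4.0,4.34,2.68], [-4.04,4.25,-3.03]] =[[1.49, -0.48, 4.79], [-3.0, 1.17, -1.2], [3.6, -1.65, 0.60]]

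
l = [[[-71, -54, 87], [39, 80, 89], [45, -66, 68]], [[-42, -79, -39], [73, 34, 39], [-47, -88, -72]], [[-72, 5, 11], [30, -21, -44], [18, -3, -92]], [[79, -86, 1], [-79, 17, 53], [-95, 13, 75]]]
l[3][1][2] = 53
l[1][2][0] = -47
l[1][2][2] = -72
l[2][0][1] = 5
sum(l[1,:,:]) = -221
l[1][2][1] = -88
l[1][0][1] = -79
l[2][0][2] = 11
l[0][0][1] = -54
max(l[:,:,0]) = 79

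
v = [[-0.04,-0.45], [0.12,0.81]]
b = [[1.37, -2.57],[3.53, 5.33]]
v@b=[[-1.64, -2.30], [3.02, 4.01]]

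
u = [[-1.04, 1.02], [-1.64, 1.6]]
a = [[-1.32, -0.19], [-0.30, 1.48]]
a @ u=[[1.68,-1.65],[-2.12,2.06]]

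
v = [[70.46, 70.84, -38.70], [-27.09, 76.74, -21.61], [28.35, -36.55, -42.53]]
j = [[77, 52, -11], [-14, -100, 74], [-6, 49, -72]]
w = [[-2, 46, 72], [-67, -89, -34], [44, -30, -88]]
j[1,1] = -100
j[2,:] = [-6, 49, -72]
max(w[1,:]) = -34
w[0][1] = 46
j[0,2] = -11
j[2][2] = -72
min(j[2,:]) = -72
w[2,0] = 44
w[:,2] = [72, -34, -88]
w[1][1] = -89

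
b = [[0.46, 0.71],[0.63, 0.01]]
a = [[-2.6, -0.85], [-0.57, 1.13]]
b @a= [[-1.60, 0.41], [-1.64, -0.52]]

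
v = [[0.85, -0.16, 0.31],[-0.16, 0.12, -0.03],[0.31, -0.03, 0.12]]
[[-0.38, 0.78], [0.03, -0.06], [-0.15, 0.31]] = v@[[-0.48, 1.03], [-0.38, 0.90], [-0.09, 0.16]]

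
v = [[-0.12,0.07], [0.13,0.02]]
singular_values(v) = [0.18, 0.06]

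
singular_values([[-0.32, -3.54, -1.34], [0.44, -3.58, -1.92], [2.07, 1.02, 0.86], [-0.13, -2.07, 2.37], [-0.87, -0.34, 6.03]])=[7.08, 5.44, 2.16]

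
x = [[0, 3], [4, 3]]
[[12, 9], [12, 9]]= x@[[0, 0], [4, 3]]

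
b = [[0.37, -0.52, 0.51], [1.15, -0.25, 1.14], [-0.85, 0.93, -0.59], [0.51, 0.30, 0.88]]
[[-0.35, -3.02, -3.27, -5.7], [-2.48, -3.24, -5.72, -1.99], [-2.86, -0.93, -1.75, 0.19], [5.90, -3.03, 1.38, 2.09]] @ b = [[-3.73, -3.81, -6.71],[-0.80, -3.82, -3.33],[-0.54, 0.15, -1.32],[-1.41, -0.4, 0.58]]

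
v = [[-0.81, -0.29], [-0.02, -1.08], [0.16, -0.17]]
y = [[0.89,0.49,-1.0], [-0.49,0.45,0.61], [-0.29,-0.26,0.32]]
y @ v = [[-0.89, -0.62], [0.49, -0.45], [0.29, 0.31]]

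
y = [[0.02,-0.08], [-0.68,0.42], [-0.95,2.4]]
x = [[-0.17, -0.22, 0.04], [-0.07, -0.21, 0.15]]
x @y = [[0.11,  0.02], [-0.0,  0.28]]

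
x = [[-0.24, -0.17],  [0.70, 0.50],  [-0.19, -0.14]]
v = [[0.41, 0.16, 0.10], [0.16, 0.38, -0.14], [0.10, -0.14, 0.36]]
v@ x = [[-0.01, -0.0], [0.25, 0.18], [-0.19, -0.14]]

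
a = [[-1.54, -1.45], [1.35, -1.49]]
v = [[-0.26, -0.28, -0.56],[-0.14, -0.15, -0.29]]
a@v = [[0.60, 0.65, 1.28], [-0.14, -0.15, -0.32]]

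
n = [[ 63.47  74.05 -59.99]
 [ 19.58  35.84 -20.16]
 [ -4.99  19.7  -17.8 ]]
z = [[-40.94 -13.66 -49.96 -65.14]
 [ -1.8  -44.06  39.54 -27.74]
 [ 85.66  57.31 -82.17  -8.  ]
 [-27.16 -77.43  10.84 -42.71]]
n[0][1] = 74.05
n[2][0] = -4.99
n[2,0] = -4.99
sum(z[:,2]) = -81.75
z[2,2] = -82.17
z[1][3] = -27.74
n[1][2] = -20.16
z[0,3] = -65.14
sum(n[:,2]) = -97.95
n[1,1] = 35.84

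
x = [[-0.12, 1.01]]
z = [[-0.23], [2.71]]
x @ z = [[2.76]]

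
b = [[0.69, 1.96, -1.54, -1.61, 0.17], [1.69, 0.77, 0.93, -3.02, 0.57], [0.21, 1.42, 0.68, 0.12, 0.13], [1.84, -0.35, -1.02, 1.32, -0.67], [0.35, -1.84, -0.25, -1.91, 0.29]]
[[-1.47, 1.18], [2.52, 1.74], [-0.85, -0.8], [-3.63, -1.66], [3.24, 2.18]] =b @ [[-0.82, -0.58], [-0.77, -0.2], [0.9, -0.14], [-1.27, -1.22], [-0.31, -1.2]]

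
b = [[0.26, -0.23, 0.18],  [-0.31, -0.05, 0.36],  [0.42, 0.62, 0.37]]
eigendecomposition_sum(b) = [[-0.1, -0.15, 0.08], [-0.20, -0.29, 0.16], [0.18, 0.27, -0.14]] + [[0.31, -0.15, -0.0],[-0.21, 0.10, 0.0],[-0.00, 0.00, 0.00]] + [[0.05, 0.07, 0.10],[0.1, 0.14, 0.2],[0.24, 0.35, 0.51]]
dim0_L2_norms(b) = [0.58, 0.66, 0.55]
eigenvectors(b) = [[0.34,  0.83,  0.18], [0.69,  -0.56,  0.36], [-0.63,  -0.01,  0.91]]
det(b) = -0.15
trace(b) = 0.58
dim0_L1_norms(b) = [0.99, 0.9, 0.91]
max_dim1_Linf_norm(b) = 0.62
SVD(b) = [[-0.06, 0.03, -1.0], [0.06, -1.0, -0.03], [-1.00, -0.06, 0.06]] @ diag([0.8374947412964909, 0.4760325336857674, 0.38832407235894206]) @ [[-0.54, -0.72, -0.43], [0.61, 0.01, -0.79], [-0.58, 0.69, -0.44]]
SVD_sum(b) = [[0.03,  0.04,  0.02], [-0.03,  -0.04,  -0.02], [0.45,  0.6,  0.36]] + [[0.01, 0.0, -0.01], [-0.29, -0.0, 0.38], [-0.02, -0.00, 0.02]] + [[0.22, -0.27, 0.17], [0.01, -0.01, 0.01], [-0.01, 0.02, -0.01]]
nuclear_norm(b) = 1.70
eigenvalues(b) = [-0.53, 0.41, 0.7]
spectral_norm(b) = 0.84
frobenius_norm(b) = 1.04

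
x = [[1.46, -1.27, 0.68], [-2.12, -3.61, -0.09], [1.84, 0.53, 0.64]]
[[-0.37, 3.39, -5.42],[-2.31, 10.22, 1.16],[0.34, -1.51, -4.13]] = x @ [[0.93, -0.42, -2.84], [0.15, -2.61, 1.33], [-2.26, 1.01, 0.61]]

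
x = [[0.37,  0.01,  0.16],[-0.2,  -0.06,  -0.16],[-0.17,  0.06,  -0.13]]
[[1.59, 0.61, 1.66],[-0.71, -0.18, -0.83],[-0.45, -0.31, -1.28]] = x @[[5.64, 2.15, 3.32], [1.53, -1.29, -5.32], [-3.19, -1.05, 3.03]]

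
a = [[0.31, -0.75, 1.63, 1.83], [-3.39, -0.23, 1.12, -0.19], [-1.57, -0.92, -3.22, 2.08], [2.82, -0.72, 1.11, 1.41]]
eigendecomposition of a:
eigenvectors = [[-0.52+0.00j,-0.22-0.29j,-0.22+0.29j,0.00+0.00j],[(0.41+0j),-0.26-0.56j,(-0.26+0.56j),0.92+0.00j],[(-0.15+0j),0.69+0.00j,0.69-0.00j,(-0.01+0j)],[-0.74+0.00j,-0.11+0.06j,-0.11-0.06j,(0.39+0j)]]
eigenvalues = [(4+0j), (-2.7+1.6j), (-2.7-1.6j), (-0.33+0j)]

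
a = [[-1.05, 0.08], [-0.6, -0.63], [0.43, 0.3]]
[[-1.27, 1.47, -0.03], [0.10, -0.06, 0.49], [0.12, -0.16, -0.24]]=a @ [[1.12, -1.30, -0.03], [-1.22, 1.33, -0.75]]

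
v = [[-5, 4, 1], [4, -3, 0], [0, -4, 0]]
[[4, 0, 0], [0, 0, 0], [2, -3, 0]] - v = [[9, -4, -1], [-4, 3, 0], [2, 1, 0]]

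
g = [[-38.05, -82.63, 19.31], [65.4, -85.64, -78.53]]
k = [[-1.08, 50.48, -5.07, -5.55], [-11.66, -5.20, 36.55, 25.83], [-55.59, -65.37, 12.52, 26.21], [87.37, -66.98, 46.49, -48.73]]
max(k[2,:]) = 26.21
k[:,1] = [50.48, -5.2, -65.37, -66.98]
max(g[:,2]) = 19.31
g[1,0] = 65.4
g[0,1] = -82.63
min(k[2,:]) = -65.37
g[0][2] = 19.31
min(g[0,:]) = -82.63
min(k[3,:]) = -66.98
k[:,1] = [50.48, -5.2, -65.37, -66.98]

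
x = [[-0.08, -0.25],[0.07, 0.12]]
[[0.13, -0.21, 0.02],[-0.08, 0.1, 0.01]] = x @ [[-0.55, -0.11, 0.59],[-0.35, 0.89, -0.27]]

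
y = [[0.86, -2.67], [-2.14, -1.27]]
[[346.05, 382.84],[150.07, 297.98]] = y @ [[5.7, -45.46], [-127.77, -158.03]]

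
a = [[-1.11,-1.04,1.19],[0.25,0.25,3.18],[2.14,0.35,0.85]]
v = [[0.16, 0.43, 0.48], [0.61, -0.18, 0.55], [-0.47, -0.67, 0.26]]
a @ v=[[-1.37, -1.09, -0.80],  [-1.3, -2.07, 1.08],  [0.16, 0.29, 1.44]]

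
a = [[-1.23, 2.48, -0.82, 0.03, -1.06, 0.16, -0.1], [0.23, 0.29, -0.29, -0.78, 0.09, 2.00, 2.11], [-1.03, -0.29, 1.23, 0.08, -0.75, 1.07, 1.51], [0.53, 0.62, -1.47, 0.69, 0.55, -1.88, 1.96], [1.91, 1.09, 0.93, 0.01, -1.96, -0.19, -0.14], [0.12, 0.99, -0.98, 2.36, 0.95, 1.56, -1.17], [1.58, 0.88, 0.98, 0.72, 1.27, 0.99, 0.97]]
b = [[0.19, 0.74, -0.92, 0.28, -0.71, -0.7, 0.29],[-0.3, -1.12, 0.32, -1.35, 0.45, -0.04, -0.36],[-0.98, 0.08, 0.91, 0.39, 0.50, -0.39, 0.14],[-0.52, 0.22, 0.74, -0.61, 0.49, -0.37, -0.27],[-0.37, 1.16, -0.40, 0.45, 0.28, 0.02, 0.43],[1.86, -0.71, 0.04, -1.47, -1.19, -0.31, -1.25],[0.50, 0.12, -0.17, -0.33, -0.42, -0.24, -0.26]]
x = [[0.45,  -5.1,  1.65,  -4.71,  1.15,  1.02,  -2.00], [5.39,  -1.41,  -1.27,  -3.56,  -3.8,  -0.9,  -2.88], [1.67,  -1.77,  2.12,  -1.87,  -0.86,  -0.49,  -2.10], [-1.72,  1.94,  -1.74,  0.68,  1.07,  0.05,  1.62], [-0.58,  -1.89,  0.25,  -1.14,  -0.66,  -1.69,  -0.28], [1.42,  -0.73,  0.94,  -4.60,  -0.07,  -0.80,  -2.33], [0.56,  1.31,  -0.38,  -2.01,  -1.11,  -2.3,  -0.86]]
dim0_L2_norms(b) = [2.28, 1.93, 1.59, 2.21, 1.69, 0.97, 1.46]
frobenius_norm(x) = 14.57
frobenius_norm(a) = 8.16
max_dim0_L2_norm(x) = 8.08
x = a @ b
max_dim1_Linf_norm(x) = 5.39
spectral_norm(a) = 3.88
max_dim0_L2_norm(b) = 2.28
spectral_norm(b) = 3.55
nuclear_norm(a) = 20.39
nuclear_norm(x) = 27.32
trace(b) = -0.92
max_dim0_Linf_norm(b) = 1.86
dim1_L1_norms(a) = [5.88, 5.79, 5.96, 7.7, 6.23, 8.13, 7.39]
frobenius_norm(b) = 4.72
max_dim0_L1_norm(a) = 7.96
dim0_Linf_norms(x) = [5.39, 5.1, 2.12, 4.71, 3.8, 2.3, 2.88]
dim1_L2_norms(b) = [1.61, 1.9, 1.54, 1.3, 1.45, 3.03, 0.84]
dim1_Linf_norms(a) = [2.48, 2.11, 1.51, 1.96, 1.96, 2.36, 1.58]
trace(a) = 1.55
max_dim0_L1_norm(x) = 18.57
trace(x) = -0.48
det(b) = 0.00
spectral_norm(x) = 11.94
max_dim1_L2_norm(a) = 3.5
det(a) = -996.05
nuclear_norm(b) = 9.07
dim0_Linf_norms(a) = [1.91, 2.48, 1.47, 2.36, 1.96, 2.0, 2.11]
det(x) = -0.02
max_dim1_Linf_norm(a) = 2.48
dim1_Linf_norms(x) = [5.1, 5.39, 2.12, 1.94, 1.89, 4.6, 2.3]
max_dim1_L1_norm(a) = 8.13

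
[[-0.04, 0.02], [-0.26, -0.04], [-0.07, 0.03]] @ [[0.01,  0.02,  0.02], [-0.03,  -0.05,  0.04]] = [[-0.0, -0.0, -0.0],[-0.00, -0.00, -0.01],[-0.00, -0.0, -0.0]]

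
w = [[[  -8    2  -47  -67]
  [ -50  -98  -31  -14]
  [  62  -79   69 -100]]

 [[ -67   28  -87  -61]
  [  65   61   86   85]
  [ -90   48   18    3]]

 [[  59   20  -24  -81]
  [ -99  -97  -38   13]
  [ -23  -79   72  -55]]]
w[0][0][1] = 2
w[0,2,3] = -100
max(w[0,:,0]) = 62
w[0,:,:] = [[-8, 2, -47, -67], [-50, -98, -31, -14], [62, -79, 69, -100]]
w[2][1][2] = -38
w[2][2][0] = -23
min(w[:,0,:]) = -87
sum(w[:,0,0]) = -16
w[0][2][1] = -79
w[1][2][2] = 18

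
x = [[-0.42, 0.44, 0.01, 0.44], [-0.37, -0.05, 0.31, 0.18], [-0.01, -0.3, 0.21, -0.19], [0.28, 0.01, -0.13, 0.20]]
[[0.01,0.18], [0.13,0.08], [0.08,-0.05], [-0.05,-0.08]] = x @ [[-0.18, -0.29], [-0.26, 0.17], [0.11, -0.05], [0.11, -0.04]]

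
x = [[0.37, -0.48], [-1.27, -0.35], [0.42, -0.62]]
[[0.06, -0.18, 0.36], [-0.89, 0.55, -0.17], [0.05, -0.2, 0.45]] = x @ [[0.61, -0.44, 0.28], [0.34, 0.03, -0.53]]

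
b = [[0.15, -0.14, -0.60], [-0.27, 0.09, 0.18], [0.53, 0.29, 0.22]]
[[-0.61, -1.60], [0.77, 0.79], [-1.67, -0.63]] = b@[[-2.83, -1.63], [-0.98, -1.1], [0.54, 2.52]]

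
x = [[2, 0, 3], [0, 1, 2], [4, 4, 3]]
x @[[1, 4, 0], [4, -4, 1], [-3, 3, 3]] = [[-7, 17, 9], [-2, 2, 7], [11, 9, 13]]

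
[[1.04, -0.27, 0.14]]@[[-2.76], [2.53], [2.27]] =[[-3.24]]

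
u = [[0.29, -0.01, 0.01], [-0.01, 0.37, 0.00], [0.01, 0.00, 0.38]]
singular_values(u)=[0.38, 0.37, 0.29]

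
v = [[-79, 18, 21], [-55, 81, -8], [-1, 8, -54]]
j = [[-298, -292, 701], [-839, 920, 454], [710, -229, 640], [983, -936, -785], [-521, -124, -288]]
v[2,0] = -1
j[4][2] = -288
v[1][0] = -55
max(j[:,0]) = 983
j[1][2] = 454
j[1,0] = -839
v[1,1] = 81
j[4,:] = [-521, -124, -288]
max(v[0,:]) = 21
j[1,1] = 920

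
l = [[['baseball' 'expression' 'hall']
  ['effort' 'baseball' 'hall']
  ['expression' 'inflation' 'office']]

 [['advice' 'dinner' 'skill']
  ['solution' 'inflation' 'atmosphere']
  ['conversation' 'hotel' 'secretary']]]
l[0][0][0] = 'baseball'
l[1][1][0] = 'solution'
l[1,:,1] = ['dinner', 'inflation', 'hotel']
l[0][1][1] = 'baseball'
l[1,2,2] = 'secretary'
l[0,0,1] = 'expression'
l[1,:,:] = [['advice', 'dinner', 'skill'], ['solution', 'inflation', 'atmosphere'], ['conversation', 'hotel', 'secretary']]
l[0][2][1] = 'inflation'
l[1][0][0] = 'advice'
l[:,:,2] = [['hall', 'hall', 'office'], ['skill', 'atmosphere', 'secretary']]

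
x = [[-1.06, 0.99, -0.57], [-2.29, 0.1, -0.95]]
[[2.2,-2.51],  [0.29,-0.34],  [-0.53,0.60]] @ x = [[3.42, 1.93, 1.13], [0.47, 0.25, 0.16], [-0.81, -0.46, -0.27]]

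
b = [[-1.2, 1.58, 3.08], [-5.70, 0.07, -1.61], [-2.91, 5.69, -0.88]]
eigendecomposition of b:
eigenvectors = [[(0.26-0.37j), 0.26+0.37j, -0.52+0.00j],  [0.32+0.49j, 0.32-0.49j, -0.55+0.00j],  [(0.68+0j), (0.68-0j), (0.65+0j)]]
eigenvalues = [(0.69+5.68j), (0.69-5.68j), (-3.39+0j)]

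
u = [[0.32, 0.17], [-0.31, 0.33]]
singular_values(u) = [0.47, 0.33]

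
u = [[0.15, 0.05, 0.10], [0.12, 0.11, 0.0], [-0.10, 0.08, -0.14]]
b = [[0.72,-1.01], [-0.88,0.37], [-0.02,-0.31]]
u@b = [[0.06, -0.16], [-0.01, -0.08], [-0.14, 0.17]]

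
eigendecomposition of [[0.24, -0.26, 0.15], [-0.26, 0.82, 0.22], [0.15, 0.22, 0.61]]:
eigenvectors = [[-0.84, -0.5, -0.22], [-0.39, 0.27, 0.88], [0.38, -0.82, 0.42]]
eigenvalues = [0.05, 0.63, 0.99]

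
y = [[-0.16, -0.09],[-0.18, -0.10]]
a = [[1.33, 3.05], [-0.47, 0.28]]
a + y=[[1.17, 2.96], [-0.65, 0.18]]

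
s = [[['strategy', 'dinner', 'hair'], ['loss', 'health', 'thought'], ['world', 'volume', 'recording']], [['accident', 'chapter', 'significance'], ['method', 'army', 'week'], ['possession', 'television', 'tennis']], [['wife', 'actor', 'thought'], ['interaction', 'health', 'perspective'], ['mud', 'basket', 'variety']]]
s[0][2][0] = 'world'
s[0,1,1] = 'health'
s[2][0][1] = 'actor'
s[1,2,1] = 'television'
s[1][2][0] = 'possession'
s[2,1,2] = 'perspective'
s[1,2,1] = 'television'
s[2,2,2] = 'variety'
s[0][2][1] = 'volume'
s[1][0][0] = 'accident'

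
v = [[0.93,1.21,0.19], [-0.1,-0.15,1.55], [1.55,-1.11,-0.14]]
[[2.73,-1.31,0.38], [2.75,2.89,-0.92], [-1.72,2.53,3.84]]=v@[[0.30, 0.53, 1.75],[1.72, -1.76, -0.94],[1.96, 1.73, -0.57]]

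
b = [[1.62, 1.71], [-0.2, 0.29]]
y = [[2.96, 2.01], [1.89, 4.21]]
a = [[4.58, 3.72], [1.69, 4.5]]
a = b + y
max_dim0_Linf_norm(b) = 1.71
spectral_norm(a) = 7.36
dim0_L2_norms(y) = [3.51, 4.67]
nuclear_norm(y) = 7.17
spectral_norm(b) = 2.36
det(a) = 14.32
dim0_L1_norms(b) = [1.82, 2.0]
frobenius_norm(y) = 5.84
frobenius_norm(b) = 2.38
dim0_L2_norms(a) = [4.88, 5.84]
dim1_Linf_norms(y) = [2.96, 4.21]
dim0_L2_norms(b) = [1.63, 1.73]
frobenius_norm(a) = 7.61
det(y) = 8.66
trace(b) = 1.91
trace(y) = 7.17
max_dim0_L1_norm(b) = 2.0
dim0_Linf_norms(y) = [2.96, 4.21]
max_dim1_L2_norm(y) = 4.61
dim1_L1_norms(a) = [8.3, 6.19]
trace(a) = 9.08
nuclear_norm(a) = 9.30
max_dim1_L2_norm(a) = 5.9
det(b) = 0.81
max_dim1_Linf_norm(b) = 1.71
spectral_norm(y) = 5.63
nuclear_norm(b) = 2.70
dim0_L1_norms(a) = [6.27, 8.22]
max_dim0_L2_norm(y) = 4.67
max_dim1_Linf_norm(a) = 4.58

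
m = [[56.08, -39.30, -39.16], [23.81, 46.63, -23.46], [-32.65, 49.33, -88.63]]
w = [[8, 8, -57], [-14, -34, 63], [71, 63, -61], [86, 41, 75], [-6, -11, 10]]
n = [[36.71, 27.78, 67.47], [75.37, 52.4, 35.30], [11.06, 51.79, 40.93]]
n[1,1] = 52.4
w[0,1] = 8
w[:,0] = [8, -14, 71, 86, -6]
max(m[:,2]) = -23.46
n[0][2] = 67.47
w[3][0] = 86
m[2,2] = -88.63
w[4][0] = -6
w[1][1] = -34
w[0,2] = -57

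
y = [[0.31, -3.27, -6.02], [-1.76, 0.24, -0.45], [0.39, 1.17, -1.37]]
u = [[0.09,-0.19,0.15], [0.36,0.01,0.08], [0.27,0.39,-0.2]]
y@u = [[-2.77,-2.44,0.99], [-0.19,0.16,-0.15], [0.09,-0.6,0.43]]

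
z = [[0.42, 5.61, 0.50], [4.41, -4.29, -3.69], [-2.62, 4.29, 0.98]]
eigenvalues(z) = [3.64, -3.5, -3.04]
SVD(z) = [[0.48, 0.81, -0.33],[-0.7, 0.58, 0.41],[0.52, 0.03, 0.85]] @ diag([9.635137184166274, 3.966580812566568, 1.012950196048733]) @ [[-0.44, 0.83, 0.35], [0.71, 0.56, -0.43], [-0.55, 0.06, -0.83]]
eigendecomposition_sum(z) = [[2.82, 1.31, -1.28], [1.64, 0.76, -0.74], [-0.14, -0.07, 0.06]] + [[-13.02, 24.36, 21.53], [10.69, -19.99, -17.67], [-17.86, 33.4, 29.52]] + [[10.62, -20.06, -19.75], [-7.91, 14.94, 14.72], [15.38, -29.05, -28.6]]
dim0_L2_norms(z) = [5.15, 8.26, 3.85]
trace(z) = -2.89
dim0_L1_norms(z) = [7.45, 14.19, 5.17]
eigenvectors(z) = [[-0.86,-0.53,0.52], [-0.50,0.44,-0.39], [0.04,-0.73,0.76]]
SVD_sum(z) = [[-2.05,3.82,1.61], [3.01,-5.6,-2.36], [-2.24,4.17,1.76]] + [[2.29, 1.81, -1.38], [1.63, 1.29, -0.98], [0.09, 0.07, -0.06]] + [[0.18, -0.02, 0.28], [-0.23, 0.02, -0.35], [-0.47, 0.05, -0.72]]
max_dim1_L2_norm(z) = 7.17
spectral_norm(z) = 9.64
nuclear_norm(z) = 14.61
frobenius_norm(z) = 10.47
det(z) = 38.71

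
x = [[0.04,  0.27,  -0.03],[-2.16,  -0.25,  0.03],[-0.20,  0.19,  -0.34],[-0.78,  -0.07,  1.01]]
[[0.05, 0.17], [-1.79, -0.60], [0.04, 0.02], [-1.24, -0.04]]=x@[[0.82, 0.21], [0.00, 0.6], [-0.59, 0.16]]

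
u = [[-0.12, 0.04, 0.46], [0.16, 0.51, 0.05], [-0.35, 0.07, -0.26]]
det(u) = 0.105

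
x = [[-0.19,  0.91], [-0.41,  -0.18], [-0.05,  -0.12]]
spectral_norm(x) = 0.94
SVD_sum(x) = [[-0.13, 0.92], [0.02, -0.12], [0.02, -0.11]] + [[-0.06, -0.01],[-0.43, -0.06],[-0.07, -0.01]]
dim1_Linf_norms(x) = [0.91, 0.41, 0.12]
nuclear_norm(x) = 1.38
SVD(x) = [[0.98, 0.15], [-0.13, 0.98], [-0.12, 0.15]] @ diag([0.9421406972202584, 0.44042128313845785]) @ [[-0.14, 0.99],[-0.99, -0.14]]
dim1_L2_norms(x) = [0.93, 0.45, 0.13]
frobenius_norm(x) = 1.04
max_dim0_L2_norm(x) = 0.94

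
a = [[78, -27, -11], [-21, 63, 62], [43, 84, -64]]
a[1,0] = -21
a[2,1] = 84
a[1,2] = 62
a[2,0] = 43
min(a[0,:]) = -27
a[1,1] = 63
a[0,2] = -11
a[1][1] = 63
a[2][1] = 84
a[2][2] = -64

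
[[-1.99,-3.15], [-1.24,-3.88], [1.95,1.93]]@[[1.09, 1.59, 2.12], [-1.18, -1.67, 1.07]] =[[1.55, 2.10, -7.59], [3.23, 4.51, -6.78], [-0.15, -0.12, 6.20]]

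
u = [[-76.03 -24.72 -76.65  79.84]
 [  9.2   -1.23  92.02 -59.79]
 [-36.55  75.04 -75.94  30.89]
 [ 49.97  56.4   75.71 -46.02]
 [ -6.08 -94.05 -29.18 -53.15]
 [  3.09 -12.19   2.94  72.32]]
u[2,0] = -36.55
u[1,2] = 92.02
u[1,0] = 9.2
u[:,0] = [-76.03, 9.2, -36.55, 49.97, -6.08, 3.09]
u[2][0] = -36.55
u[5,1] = -12.19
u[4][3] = -53.15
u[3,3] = -46.02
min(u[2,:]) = -75.94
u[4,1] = -94.05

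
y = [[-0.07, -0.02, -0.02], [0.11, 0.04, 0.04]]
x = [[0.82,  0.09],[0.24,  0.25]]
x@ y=[[-0.05, -0.01, -0.01], [0.01, 0.01, 0.01]]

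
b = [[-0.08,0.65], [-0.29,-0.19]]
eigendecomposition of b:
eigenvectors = [[(0.83+0j), (0.83-0j)], [(-0.07+0.55j), (-0.07-0.55j)]]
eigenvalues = [(-0.14+0.43j), (-0.14-0.43j)]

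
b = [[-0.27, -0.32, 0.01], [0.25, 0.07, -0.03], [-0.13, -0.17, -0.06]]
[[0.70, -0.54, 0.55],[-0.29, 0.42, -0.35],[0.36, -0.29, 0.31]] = b @ [[-0.72, 1.63, -1.26], [-1.57, 0.33, -0.68], [-0.01, 0.34, -0.55]]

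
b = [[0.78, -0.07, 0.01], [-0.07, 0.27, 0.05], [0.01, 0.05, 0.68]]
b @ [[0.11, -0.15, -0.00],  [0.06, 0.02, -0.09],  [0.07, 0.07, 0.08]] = [[0.08, -0.12, 0.01], [0.01, 0.02, -0.02], [0.05, 0.05, 0.05]]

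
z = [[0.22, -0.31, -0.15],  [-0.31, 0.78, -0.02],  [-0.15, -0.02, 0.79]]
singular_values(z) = [0.93, 0.8, 0.05]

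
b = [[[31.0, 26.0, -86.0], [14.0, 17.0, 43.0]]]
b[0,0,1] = 26.0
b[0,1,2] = 43.0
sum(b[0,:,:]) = 45.0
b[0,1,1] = 17.0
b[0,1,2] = 43.0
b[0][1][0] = 14.0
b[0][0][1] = 26.0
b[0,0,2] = -86.0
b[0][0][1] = 26.0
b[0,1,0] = 14.0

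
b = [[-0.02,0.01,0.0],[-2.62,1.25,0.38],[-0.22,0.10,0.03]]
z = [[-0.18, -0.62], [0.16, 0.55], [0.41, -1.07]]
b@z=[[0.01, 0.02],[0.83, 1.91],[0.07, 0.16]]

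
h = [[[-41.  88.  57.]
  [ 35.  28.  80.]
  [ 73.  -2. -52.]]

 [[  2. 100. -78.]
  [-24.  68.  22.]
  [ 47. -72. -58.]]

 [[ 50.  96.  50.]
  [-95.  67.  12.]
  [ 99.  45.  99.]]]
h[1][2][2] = -58.0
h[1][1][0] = -24.0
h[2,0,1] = 96.0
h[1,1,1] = 68.0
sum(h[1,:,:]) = 7.0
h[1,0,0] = 2.0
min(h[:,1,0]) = -95.0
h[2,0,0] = 50.0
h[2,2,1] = 45.0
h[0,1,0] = 35.0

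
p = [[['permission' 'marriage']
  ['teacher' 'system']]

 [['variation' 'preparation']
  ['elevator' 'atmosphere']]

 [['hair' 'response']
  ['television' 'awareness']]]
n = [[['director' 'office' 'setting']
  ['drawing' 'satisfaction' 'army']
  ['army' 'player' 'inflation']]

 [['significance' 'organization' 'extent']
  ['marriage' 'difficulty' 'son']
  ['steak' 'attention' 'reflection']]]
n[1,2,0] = 'steak'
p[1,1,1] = 'atmosphere'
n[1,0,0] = 'significance'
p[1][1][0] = 'elevator'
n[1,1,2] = 'son'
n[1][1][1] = 'difficulty'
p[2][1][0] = 'television'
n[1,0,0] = 'significance'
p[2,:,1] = ['response', 'awareness']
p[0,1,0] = 'teacher'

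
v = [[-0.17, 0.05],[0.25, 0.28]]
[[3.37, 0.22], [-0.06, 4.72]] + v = [[3.20, 0.27], [0.19, 5.0]]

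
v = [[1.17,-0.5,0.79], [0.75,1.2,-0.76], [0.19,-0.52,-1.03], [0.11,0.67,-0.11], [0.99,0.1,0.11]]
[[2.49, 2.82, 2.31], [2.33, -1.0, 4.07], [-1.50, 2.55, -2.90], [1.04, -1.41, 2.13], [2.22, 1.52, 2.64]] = v@[[1.98,1.89,2.17], [1.41,-2.55,3.09], [1.11,-0.84,1.66]]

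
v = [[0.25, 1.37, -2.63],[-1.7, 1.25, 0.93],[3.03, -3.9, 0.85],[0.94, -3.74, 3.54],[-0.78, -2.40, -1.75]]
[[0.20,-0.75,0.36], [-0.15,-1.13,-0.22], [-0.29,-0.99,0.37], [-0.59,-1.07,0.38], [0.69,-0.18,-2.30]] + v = [[0.45, 0.62, -2.27], [-1.85, 0.12, 0.71], [2.74, -4.89, 1.22], [0.35, -4.81, 3.92], [-0.09, -2.58, -4.05]]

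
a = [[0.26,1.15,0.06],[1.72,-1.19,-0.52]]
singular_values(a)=[2.21, 1.07]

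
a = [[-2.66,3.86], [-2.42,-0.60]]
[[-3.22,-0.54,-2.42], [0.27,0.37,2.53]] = a @ [[0.08, -0.1, -0.76], [-0.78, -0.21, -1.15]]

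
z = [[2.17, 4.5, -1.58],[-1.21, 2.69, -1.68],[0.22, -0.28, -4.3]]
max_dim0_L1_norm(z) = 7.56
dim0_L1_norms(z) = [3.6, 7.47, 7.56]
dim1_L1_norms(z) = [8.25, 5.58, 4.8]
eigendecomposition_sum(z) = [[(1.08+1.34j), (2.26-2.35j), (-0.64+0.49j)], [(-0.62+0.65j), 1.37+1.00j, -0.30-0.30j], [(0.06-0j), (-0.02-0.11j), 0.00+0.03j]] + [[1.08-1.34j, (2.26+2.35j), (-0.64-0.49j)], [-0.62-0.65j, 1.37-1.00j, -0.30+0.30j], [0.06+0.00j, (-0.02+0.11j), -0.03j]] + [[(0.01+0j), (-0.02+0j), (-0.3-0j)], [0.03+0.00j, -0.06+0.00j, -1.08-0.00j], [0.10+0.00j, (-0.24+0j), (-4.3-0j)]]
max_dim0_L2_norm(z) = 5.25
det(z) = -50.80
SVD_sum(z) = [[0.98, 3.71, -2.97], [0.58, 2.17, -1.74], [0.50, 1.88, -1.51]] + [[0.36, 1.04, 1.42], [-0.0, -0.01, -0.01], [-0.71, -2.04, -2.78]] + [[0.83, -0.24, -0.03], [-1.78, 0.53, 0.07], [0.43, -0.13, -0.02]]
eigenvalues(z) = [(2.46+2.37j), (2.46-2.37j), (-4.35+0j)]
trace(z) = 0.56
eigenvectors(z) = [[-0.89+0.00j, (-0.89-0j), (0.07+0j)],[(-0.06-0.46j), -0.06+0.46j, 0.24+0.00j],[(-0.02+0.03j), -0.02-0.03j, 0.97+0.00j]]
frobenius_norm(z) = 7.59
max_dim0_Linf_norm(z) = 4.5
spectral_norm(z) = 6.13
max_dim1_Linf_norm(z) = 4.5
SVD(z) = [[0.79, 0.45, -0.41],[0.46, -0.00, 0.89],[0.40, -0.89, -0.21]] @ diag([6.133100442181144, 3.9465480613766593, 2.0986989696861293]) @ [[0.2, 0.76, -0.61], [0.20, 0.58, 0.79], [-0.96, 0.28, 0.04]]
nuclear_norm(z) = 12.18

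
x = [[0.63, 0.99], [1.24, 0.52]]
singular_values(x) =[1.7, 0.53]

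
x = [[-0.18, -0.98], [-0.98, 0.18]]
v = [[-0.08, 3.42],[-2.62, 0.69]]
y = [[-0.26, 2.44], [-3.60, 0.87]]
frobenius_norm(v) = 4.36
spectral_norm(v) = 3.59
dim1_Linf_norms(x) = [0.98, 0.98]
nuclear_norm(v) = 6.07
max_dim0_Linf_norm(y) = 3.6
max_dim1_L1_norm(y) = 4.47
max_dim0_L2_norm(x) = 1.0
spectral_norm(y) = 3.85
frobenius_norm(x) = 1.41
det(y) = 8.56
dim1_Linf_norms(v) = [3.42, 2.62]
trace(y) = 0.61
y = x + v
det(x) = -0.99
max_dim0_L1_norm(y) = 3.86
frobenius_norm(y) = 4.44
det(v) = 8.91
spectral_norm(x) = 1.00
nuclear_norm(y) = 6.07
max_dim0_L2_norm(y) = 3.61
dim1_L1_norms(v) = [3.5, 3.31]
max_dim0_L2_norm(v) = 3.49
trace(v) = 0.61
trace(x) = 0.00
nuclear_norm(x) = 1.99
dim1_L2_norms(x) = [1.0, 1.0]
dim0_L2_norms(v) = [2.62, 3.49]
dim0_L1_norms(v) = [2.7, 4.11]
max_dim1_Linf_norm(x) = 0.98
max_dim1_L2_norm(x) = 1.0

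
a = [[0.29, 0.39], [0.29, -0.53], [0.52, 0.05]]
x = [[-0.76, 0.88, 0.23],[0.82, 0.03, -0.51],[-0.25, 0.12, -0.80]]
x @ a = [[0.15, -0.75], [-0.02, 0.28], [-0.45, -0.2]]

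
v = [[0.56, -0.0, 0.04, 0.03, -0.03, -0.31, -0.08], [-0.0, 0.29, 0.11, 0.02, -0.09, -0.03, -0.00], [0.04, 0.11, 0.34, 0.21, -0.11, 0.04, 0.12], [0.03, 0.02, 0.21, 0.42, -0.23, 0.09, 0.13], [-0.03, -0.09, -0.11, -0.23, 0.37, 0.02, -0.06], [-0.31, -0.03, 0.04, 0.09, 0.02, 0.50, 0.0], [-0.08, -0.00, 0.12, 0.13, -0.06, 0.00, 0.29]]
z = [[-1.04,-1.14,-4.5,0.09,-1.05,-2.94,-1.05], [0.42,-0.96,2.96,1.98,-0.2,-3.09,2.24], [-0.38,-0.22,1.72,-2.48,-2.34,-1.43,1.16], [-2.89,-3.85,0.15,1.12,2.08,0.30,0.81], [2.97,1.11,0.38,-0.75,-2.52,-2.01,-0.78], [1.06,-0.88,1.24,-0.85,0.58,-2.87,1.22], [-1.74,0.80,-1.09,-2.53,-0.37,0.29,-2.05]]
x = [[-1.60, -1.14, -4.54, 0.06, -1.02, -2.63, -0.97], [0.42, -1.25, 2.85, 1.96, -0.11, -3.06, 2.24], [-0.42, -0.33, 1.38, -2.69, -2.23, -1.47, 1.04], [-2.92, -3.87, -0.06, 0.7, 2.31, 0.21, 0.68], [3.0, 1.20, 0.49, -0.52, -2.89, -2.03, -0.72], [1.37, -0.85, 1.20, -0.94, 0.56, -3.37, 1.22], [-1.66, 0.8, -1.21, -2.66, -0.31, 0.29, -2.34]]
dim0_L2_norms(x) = [5.01, 4.56, 5.81, 4.45, 4.49, 5.84, 3.87]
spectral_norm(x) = 7.63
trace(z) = -6.60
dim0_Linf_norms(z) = [2.97, 3.85, 4.5, 2.53, 2.52, 3.09, 2.24]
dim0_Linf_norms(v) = [0.56, 0.29, 0.34, 0.42, 0.37, 0.5, 0.29]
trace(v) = 2.77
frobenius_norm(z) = 12.70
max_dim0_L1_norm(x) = 13.06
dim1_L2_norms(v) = [0.65, 0.32, 0.45, 0.55, 0.46, 0.6, 0.35]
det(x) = 5175.49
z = v + x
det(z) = 4350.61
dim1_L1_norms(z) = [11.81, 11.85, 9.73, 11.2, 10.52, 8.7, 8.87]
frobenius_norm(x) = 12.98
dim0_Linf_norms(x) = [3.0, 3.87, 4.54, 2.69, 2.89, 3.37, 2.34]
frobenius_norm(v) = 1.31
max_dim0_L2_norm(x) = 5.84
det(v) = 0.00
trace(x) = -9.37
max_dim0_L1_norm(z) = 12.93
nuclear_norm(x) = 29.62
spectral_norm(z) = 7.32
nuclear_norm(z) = 28.95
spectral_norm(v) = 0.87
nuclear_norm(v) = 2.77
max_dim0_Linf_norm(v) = 0.56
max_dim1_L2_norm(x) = 5.78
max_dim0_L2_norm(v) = 0.65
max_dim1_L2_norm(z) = 5.79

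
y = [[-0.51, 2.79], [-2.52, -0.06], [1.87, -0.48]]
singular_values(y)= [3.39, 2.58]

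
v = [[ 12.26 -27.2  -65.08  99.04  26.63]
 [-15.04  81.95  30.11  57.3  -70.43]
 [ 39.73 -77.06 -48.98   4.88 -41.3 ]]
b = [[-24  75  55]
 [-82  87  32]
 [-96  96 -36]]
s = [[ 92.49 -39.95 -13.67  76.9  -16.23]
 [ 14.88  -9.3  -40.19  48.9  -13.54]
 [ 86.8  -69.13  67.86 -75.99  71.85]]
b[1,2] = 32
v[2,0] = 39.73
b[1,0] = -82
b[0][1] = 75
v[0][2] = -65.08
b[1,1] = 87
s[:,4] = [-16.23, -13.54, 71.85]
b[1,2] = 32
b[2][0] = -96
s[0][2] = -13.67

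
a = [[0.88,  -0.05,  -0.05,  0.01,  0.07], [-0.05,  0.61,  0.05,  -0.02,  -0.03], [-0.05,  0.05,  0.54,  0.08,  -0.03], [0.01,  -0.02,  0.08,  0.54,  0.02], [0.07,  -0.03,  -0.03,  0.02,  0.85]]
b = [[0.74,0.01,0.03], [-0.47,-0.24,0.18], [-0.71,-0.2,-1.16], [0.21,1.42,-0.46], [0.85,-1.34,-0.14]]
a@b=[[0.77,  -0.05,  0.06], [-0.39,  -0.15,  0.06], [-0.45,  0.03,  -0.65], [0.09,  0.73,  -0.35], [0.81,  -1.10,  -0.10]]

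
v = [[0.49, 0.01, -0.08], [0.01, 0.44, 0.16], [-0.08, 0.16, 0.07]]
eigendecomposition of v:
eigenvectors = [[0.16, -0.73, 0.67],  [-0.34, 0.60, 0.73],  [0.93, 0.34, 0.15]]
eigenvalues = [-0.0, 0.52, 0.48]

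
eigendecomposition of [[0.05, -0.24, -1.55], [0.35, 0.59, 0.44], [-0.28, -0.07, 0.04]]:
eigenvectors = [[0.83, -0.59, 0.05], [-0.41, -0.73, 0.98], [0.37, 0.35, -0.17]]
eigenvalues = [-0.52, 0.66, 0.53]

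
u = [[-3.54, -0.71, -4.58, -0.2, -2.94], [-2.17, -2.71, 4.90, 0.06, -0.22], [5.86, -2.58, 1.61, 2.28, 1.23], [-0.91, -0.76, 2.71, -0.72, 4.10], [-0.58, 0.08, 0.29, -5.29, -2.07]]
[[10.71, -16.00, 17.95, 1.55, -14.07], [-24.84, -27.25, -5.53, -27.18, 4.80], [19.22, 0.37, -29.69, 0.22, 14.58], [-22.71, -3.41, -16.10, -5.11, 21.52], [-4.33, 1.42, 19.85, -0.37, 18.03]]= u @ [[3.98, 3.13, -1.95, 2.00, 1.93], [-1.03, 6.23, 3.26, 2.38, -4.11], [-3.98, -0.66, -0.34, -3.26, -0.19], [0.95, -1.05, -1.99, -0.93, -5.30], [-2.05, 1.27, -3.88, 1.63, 4.11]]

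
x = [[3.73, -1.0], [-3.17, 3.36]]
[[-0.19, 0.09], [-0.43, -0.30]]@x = [[-0.99, 0.49], [-0.65, -0.58]]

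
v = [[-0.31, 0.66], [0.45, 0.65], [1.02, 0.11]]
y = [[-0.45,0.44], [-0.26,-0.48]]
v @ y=[[-0.03, -0.45], [-0.37, -0.11], [-0.49, 0.4]]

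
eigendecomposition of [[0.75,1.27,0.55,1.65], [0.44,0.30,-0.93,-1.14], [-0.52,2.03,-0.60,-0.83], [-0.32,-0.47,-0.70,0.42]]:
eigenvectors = [[-0.11+0.51j, -0.11-0.51j, 0.60+0.00j, (0.6-0j)], [(-0.02-0.46j), (-0.02+0.46j), 0.19-0.25j, 0.19+0.25j], [-0.67+0.00j, -0.67-0.00j, -0.12-0.49j, -0.12+0.49j], [-0.14-0.22j, -0.14+0.22j, (0.07+0.53j), 0.07-0.53j]]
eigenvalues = [(-0.8+1.54j), (-0.8-1.54j), (1.23+0.47j), (1.23-0.47j)]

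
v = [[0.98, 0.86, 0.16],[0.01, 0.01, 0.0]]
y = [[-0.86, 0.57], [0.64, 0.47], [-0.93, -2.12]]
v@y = [[-0.44, 0.62], [-0.00, 0.01]]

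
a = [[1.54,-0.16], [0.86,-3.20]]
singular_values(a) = [3.37, 1.42]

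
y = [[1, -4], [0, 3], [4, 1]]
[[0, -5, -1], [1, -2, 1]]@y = [[-4, -16], [5, -9]]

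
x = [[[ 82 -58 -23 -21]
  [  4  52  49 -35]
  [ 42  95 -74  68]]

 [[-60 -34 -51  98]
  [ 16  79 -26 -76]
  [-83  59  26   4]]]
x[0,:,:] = [[82, -58, -23, -21], [4, 52, 49, -35], [42, 95, -74, 68]]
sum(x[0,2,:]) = 131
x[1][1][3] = -76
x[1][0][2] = -51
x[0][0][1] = -58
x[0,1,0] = 4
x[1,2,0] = -83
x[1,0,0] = -60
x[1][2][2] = 26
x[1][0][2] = -51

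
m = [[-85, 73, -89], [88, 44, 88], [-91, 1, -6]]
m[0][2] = -89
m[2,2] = -6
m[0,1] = 73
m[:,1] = [73, 44, 1]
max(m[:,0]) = 88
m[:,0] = [-85, 88, -91]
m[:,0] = [-85, 88, -91]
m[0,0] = -85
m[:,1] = [73, 44, 1]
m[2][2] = -6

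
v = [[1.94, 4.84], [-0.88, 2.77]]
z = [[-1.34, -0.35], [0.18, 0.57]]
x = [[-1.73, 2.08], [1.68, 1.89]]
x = v @ z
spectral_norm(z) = 1.43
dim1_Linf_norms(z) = [1.34, 0.57]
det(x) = -6.76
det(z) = -0.70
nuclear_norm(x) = 5.22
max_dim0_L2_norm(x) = 2.81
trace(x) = 0.16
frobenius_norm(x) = 3.70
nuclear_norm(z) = 1.92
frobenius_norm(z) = 1.51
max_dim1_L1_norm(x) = 3.81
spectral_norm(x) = 2.83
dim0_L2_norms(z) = [1.35, 0.67]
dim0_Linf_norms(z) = [1.34, 0.57]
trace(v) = 4.71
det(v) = 9.63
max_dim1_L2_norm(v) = 5.21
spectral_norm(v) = 5.73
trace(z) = -0.77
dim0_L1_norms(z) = [1.52, 0.92]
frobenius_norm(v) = 5.97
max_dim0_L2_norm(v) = 5.58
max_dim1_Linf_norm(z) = 1.34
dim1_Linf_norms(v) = [4.84, 2.77]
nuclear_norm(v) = 7.41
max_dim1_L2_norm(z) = 1.38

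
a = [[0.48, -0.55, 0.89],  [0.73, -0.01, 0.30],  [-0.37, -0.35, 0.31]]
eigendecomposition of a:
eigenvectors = [[(-0.69+0j), (-0.69-0j), (-0.23+0j)], [-0.34+0.45j, (-0.34-0.45j), 0.77+0.00j], [-0.14-0.43j, (-0.14+0.43j), (0.6+0j)]]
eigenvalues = [(0.39+0.91j), (0.39-0.91j), 0j]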